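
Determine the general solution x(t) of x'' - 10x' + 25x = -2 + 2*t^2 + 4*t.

Characteristic equation r² - 10r + 25 = 0 has discriminant (-10)² - 4·(25) = 0, so r = 5 is a repeated root.
Hence x_h = (C1 + C2*t)*exp(5*t).
For the particular solution try x_p = A0 + A1*t + A2*t^2. Substituting and matching coefficients of each power of t gives A0 = 2/625, A1 = 28/125, A2 = 2/25, so x_p = 2/625 + 2*t^2/25 + 28*t/125.

x = 2/625 + 2*t**2/25 + 28*t/125 + C1*exp(5*t) + C2*t*exp(5*t)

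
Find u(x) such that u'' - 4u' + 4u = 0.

u = C1*exp(2*x) + C2*x*exp(2*x)

Characteristic equation r² - 4r + 4 = 0 has discriminant (-4)² - 4·(4) = 0, so r = 2 is a repeated root.
Hence u_h = (C1 + C2*x)*exp(2*x).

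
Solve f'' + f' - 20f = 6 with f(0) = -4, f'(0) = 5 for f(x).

Characteristic equation r² + r - 20 = 0 factors as (r + 5)(r - 4) = 0, so r = -5, 4.
Hence f_h = C1*exp(-5*x) + C2*exp(4*x).
For the particular solution try f_p = A0. Substituting and matching coefficients of each power of x gives A0 = -3/10, so f_p = -3/10.
General solution: f = -3/10 + C1*exp(-5*x) + C2*exp(4*x).
Apply the initial conditions: f(0) = -3/10 + C1 + C2 = -4 and f'(0) = -5*C1 + 4*C2 = 5. Solving gives C1 = -11/5, C2 = -3/2.

f = -3/10 - 11*exp(-5*x)/5 - 3*exp(4*x)/2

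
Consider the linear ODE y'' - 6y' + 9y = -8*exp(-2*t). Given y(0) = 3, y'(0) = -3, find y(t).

y = -8*exp(-2*t)/25 + 83*exp(3*t)/25 - 68*t*exp(3*t)/5

Characteristic equation r² - 6r + 9 = 0 has discriminant (-6)² - 4·(9) = 0, so r = 3 is a repeated root.
Hence y_h = (C1 + C2*t)*exp(3*t).
Try y_p = A*exp(-2*t). Substituting into the equation and dividing by exp(-2*t) gives A = -8/25, so y_p = -8*exp(-2*t)/25.
General solution: y = -8*exp(-2*t)/25 + C1*exp(3*t) + C2*t*exp(3*t).
Apply the initial conditions: y(0) = -8/25 + C1 = 3 and y'(0) = 16/25 + C2 + 3*C1 = -3. Solving gives C1 = 83/25, C2 = -68/5.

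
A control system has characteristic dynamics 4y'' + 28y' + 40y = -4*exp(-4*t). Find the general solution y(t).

y = exp(-4*t)/2 + C1*exp(-2*t) + C2*exp(-5*t)

Divide through by 4: y'' + 7y' + 10y = -exp(-4*t).
Characteristic equation r² + 7r + 10 = 0 factors as (r + 2)(r + 5) = 0, so r = -2, -5.
Hence y_h = C1*exp(-2*t) + C2*exp(-5*t).
Try y_p = A*exp(-4*t). Substituting into the equation and dividing by exp(-4*t) gives A = 1/2, so y_p = exp(-4*t)/2.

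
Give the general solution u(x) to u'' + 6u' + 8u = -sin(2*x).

u = -sin(2*x)/40 + 3*cos(2*x)/40 + C1*exp(-2*x) + C2*exp(-4*x)

Characteristic equation r² + 6r + 8 = 0 factors as (r + 2)(r + 4) = 0, so r = -2, -4.
Hence u_h = C1*exp(-2*x) + C2*exp(-4*x).
Try u_p = A*cos(2*x) + B*sin(2*x). Substituting and equating the coefficients of cos(2x) and sin(2x) gives A = 3/40, B = -1/40, so u_p = -sin(2*x)/40 + 3*cos(2*x)/40.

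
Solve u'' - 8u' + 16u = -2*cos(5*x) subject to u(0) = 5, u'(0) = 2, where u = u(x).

Characteristic equation r² - 8r + 16 = 0 has discriminant (-8)² - 4·(16) = 0, so r = 4 is a repeated root.
Hence u_h = (C1 + C2*x)*exp(4*x).
Try u_p = A*cos(5*x) + B*sin(5*x). Substituting and equating the coefficients of cos(5x) and sin(5x) gives A = 18/1681, B = 80/1681, so u_p = 18*cos(5*x)/1681 + 80*sin(5*x)/1681.
General solution: u = 18*cos(5*x)/1681 + 80*sin(5*x)/1681 + C1*exp(4*x) + C2*x*exp(4*x).
Apply the initial conditions: u(0) = 18/1681 + C1 = 5 and u'(0) = 400/1681 + C2 + 4*C1 = 2. Solving gives C1 = 8387/1681, C2 = -746/41.

u = 18*cos(5*x)/1681 + 80*sin(5*x)/1681 + 8387*exp(4*x)/1681 - 746*x*exp(4*x)/41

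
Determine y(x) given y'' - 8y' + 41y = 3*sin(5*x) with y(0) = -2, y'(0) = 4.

Characteristic equation r² - 8r + 41 = 0 has discriminant (-8)² - 4·(41) = -100 < 0, so r = 4 ± 5i.
Hence y_h = C1*cos(5*x)*exp(4*x) + C2*exp(4*x)*sin(5*x).
Try y_p = A*cos(5*x) + B*sin(5*x). Substituting and equating the coefficients of cos(5x) and sin(5x) gives A = 15/232, B = 3/116, so y_p = 3*sin(5*x)/116 + 15*cos(5*x)/232.
General solution: y = 3*sin(5*x)/116 + 15*cos(5*x)/232 + C1*cos(5*x)*exp(4*x) + C2*exp(4*x)*sin(5*x).
Apply the initial conditions: y(0) = 15/232 + C1 = -2 and y'(0) = 15/116 + 4*C1 + 5*C2 = 4. Solving gives C1 = -479/232, C2 = 1407/580.

y = 3*sin(5*x)/116 + 15*cos(5*x)/232 - 479*cos(5*x)*exp(4*x)/232 + 1407*exp(4*x)*sin(5*x)/580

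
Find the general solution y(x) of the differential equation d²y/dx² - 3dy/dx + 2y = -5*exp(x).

Characteristic equation r² - 3r + 2 = 0 factors as (r - 1)(r - 2) = 0, so r = 1, 2.
Hence y_h = C1*exp(x) + C2*exp(2*x).
Since exp(x) solves the homogeneous equation (r = 1 is a root of multiplicity 1), multiply the trial by x. Try y_p = A*x*exp(x). Substituting into the equation and dividing by exp(x) gives A = 5, so y_p = 5*x*exp(x).

y = C1*exp(x) + C2*exp(2*x) + 5*x*exp(x)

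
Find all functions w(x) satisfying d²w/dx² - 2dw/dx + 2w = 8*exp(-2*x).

w = 4*exp(-2*x)/5 + C1*cos(x)*exp(x) + C2*exp(x)*sin(x)

Characteristic equation r² - 2r + 2 = 0 has discriminant (-2)² - 4·(2) = -4 < 0, so r = 1 ± i.
Hence w_h = C1*cos(x)*exp(x) + C2*exp(x)*sin(x).
Try w_p = A*exp(-2*x). Substituting into the equation and dividing by exp(-2*x) gives A = 4/5, so w_p = 4*exp(-2*x)/5.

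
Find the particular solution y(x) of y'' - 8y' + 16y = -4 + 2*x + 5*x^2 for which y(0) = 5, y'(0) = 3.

Characteristic equation r² - 8r + 16 = 0 has discriminant (-8)² - 4·(16) = 0, so r = 4 is a repeated root.
Hence y_h = (C1 + C2*x)*exp(4*x).
For the particular solution try y_p = A0 + A1*x + A2*x^2. Substituting and matching coefficients of each power of x gives A0 = -9/128, A1 = 7/16, A2 = 5/16, so y_p = -9/128 + 5*x^2/16 + 7*x/16.
General solution: y = -9/128 + 5*x^2/16 + 7*x/16 + C1*exp(4*x) + C2*x*exp(4*x).
Apply the initial conditions: y(0) = -9/128 + C1 = 5 and y'(0) = 7/16 + C2 + 4*C1 = 3. Solving gives C1 = 649/128, C2 = -567/32.

y = -9/128 + 5*x**2/16 + 7*x/16 + 649*exp(4*x)/128 - 567*x*exp(4*x)/32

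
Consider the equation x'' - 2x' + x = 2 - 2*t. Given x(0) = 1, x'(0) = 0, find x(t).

x = -2 - 2*t + 3*exp(t) - t*exp(t)

Characteristic equation r² - 2r + 1 = 0 has discriminant (-2)² - 4·(1) = 0, so r = 1 is a repeated root.
Hence x_h = (C1 + C2*t)*exp(t).
For the particular solution try x_p = A0 + A1*t. Substituting and matching coefficients of each power of t gives A0 = -2, A1 = -2, so x_p = -2 - 2*t.
General solution: x = -2 - 2*t + C1*exp(t) + C2*t*exp(t).
Apply the initial conditions: x(0) = -2 + C1 = 1 and x'(0) = -2 + C1 + C2 = 0. Solving gives C1 = 3, C2 = -1.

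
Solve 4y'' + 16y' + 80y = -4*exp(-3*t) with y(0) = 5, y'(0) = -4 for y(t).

Divide through by 4: y'' + 4y' + 20y = -exp(-3*t).
Characteristic equation r² + 4r + 20 = 0 has discriminant (4)² - 4·(20) = -64 < 0, so r = -2 ± 4i.
Hence y_h = C1*cos(4*t)*exp(-2*t) + C2*exp(-2*t)*sin(4*t).
Try y_p = A*exp(-3*t). Substituting into the equation and dividing by exp(-3*t) gives A = -1/17, so y_p = -exp(-3*t)/17.
General solution: y = -exp(-3*t)/17 + C1*cos(4*t)*exp(-2*t) + C2*exp(-2*t)*sin(4*t).
Apply the initial conditions: y(0) = -1/17 + C1 = 5 and y'(0) = 3/17 - 2*C1 + 4*C2 = -4. Solving gives C1 = 86/17, C2 = 101/68.

y = -exp(-3*t)/17 + 86*cos(4*t)*exp(-2*t)/17 + 101*exp(-2*t)*sin(4*t)/68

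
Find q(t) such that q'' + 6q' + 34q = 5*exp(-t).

Characteristic equation r² + 6r + 34 = 0 has discriminant (6)² - 4·(34) = -100 < 0, so r = -3 ± 5i.
Hence q_h = C1*cos(5*t)*exp(-3*t) + C2*exp(-3*t)*sin(5*t).
Try q_p = A*exp(-t). Substituting into the equation and dividing by exp(-t) gives A = 5/29, so q_p = 5*exp(-t)/29.

q = 5*exp(-t)/29 + C1*cos(5*t)*exp(-3*t) + C2*exp(-3*t)*sin(5*t)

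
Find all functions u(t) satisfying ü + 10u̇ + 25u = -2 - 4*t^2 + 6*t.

u = -134/625 - 4*t**2/25 + 46*t/125 + C1*exp(-5*t) + C2*t*exp(-5*t)

Characteristic equation r² + 10r + 25 = 0 has discriminant (10)² - 4·(25) = 0, so r = -5 is a repeated root.
Hence u_h = (C1 + C2*t)*exp(-5*t).
For the particular solution try u_p = A0 + A1*t + A2*t^2. Substituting and matching coefficients of each power of t gives A0 = -134/625, A1 = 46/125, A2 = -4/25, so u_p = -134/625 - 4*t^2/25 + 46*t/125.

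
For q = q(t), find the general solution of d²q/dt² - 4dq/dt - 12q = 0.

q = C1*exp(6*t) + C2*exp(-2*t)

Characteristic equation r² - 4r - 12 = 0 factors as (r - 6)(r + 2) = 0, so r = 6, -2.
Hence q_h = C1*exp(6*t) + C2*exp(-2*t).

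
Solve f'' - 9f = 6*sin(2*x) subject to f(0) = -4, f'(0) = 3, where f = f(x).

Characteristic equation r² - 9 = 0 factors as (r + 3)(r - 3) = 0, so r = -3, 3.
Hence f_h = C1*exp(-3*x) + C2*exp(3*x).
Try f_p = A*cos(2*x) + B*sin(2*x). Substituting and equating the coefficients of cos(2x) and sin(2x) gives A = 0, B = -6/13, so f_p = -6*sin(2*x)/13.
General solution: f = -6*sin(2*x)/13 + C1*exp(-3*x) + C2*exp(3*x).
Apply the initial conditions: f(0) = C1 + C2 = -4 and f'(0) = -12/13 - 3*C1 + 3*C2 = 3. Solving gives C1 = -69/26, C2 = -35/26.

f = -69*exp(-3*x)/26 - 35*exp(3*x)/26 - 6*sin(2*x)/13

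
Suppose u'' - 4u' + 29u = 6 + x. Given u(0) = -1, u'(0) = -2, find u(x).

Characteristic equation r² - 4r + 29 = 0 has discriminant (-4)² - 4·(29) = -100 < 0, so r = 2 ± 5i.
Hence u_h = C1*cos(5*x)*exp(2*x) + C2*exp(2*x)*sin(5*x).
For the particular solution try u_p = A0 + A1*x. Substituting and matching coefficients of each power of x gives A0 = 178/841, A1 = 1/29, so u_p = 178/841 + x/29.
General solution: u = 178/841 + x/29 + C1*cos(5*x)*exp(2*x) + C2*exp(2*x)*sin(5*x).
Apply the initial conditions: u(0) = 178/841 + C1 = -1 and u'(0) = 1/29 + 2*C1 + 5*C2 = -2. Solving gives C1 = -1019/841, C2 = 327/4205.

u = 178/841 + x/29 - 1019*cos(5*x)*exp(2*x)/841 + 327*exp(2*x)*sin(5*x)/4205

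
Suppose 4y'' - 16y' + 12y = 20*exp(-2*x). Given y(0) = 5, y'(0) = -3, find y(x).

y = -7*exp(3*x)/2 + exp(-2*x)/3 + 49*exp(x)/6

Divide through by 4: y'' - 4y' + 3y = 5*exp(-2*x).
Characteristic equation r² - 4r + 3 = 0 factors as (r - 1)(r - 3) = 0, so r = 1, 3.
Hence y_h = C1*exp(x) + C2*exp(3*x).
Try y_p = A*exp(-2*x). Substituting into the equation and dividing by exp(-2*x) gives A = 1/3, so y_p = exp(-2*x)/3.
General solution: y = exp(-2*x)/3 + C1*exp(x) + C2*exp(3*x).
Apply the initial conditions: y(0) = 1/3 + C1 + C2 = 5 and y'(0) = -2/3 + C1 + 3*C2 = -3. Solving gives C1 = 49/6, C2 = -7/2.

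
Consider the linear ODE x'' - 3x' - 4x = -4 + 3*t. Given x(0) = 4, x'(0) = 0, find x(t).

x = 25/16 - 3*t/4 + 9*exp(-t)/5 + 51*exp(4*t)/80

Characteristic equation r² - 3r - 4 = 0 factors as (r + 1)(r - 4) = 0, so r = -1, 4.
Hence x_h = C1*exp(-t) + C2*exp(4*t).
For the particular solution try x_p = A0 + A1*t. Substituting and matching coefficients of each power of t gives A0 = 25/16, A1 = -3/4, so x_p = 25/16 - 3*t/4.
General solution: x = 25/16 - 3*t/4 + C1*exp(-t) + C2*exp(4*t).
Apply the initial conditions: x(0) = 25/16 + C1 + C2 = 4 and x'(0) = -3/4 - C1 + 4*C2 = 0. Solving gives C1 = 9/5, C2 = 51/80.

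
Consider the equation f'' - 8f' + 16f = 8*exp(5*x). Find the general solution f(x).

Characteristic equation r² - 8r + 16 = 0 has discriminant (-8)² - 4·(16) = 0, so r = 4 is a repeated root.
Hence f_h = (C1 + C2*x)*exp(4*x).
Try f_p = A*exp(5*x). Substituting into the equation and dividing by exp(5*x) gives A = 8, so f_p = 8*exp(5*x).

f = 8*exp(5*x) + C1*exp(4*x) + C2*x*exp(4*x)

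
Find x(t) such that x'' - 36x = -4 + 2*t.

Characteristic equation r² - 36 = 0 factors as (r + 6)(r - 6) = 0, so r = -6, 6.
Hence x_h = C1*exp(-6*t) + C2*exp(6*t).
For the particular solution try x_p = A0 + A1*t. Substituting and matching coefficients of each power of t gives A0 = 1/9, A1 = -1/18, so x_p = 1/9 - t/18.

x = 1/9 - t/18 + C1*exp(-6*t) + C2*exp(6*t)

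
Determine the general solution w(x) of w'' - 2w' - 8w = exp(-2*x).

Characteristic equation r² - 2r - 8 = 0 factors as (r - 4)(r + 2) = 0, so r = 4, -2.
Hence w_h = C1*exp(4*x) + C2*exp(-2*x).
Since exp(-2*x) solves the homogeneous equation (r = -2 is a root of multiplicity 1), multiply the trial by x. Try w_p = A*x*exp(-2*x). Substituting into the equation and dividing by exp(-2*x) gives A = -1/6, so w_p = -x*exp(-2*x)/6.

w = C1*exp(4*x) + C2*exp(-2*x) - x*exp(-2*x)/6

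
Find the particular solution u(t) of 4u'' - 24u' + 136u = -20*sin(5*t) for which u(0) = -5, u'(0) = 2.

u = -50*cos(5*t)/327 - 5*sin(5*t)/109 - 1585*cos(5*t)*exp(3*t)/327 + 1828*exp(3*t)*sin(5*t)/545

Divide through by 4: u'' - 6u' + 34u = -5*sin(5*t).
Characteristic equation r² - 6r + 34 = 0 has discriminant (-6)² - 4·(34) = -100 < 0, so r = 3 ± 5i.
Hence u_h = C1*cos(5*t)*exp(3*t) + C2*exp(3*t)*sin(5*t).
Try u_p = A*cos(5*t) + B*sin(5*t). Substituting and equating the coefficients of cos(5t) and sin(5t) gives A = -50/327, B = -5/109, so u_p = -50*cos(5*t)/327 - 5*sin(5*t)/109.
General solution: u = -50*cos(5*t)/327 - 5*sin(5*t)/109 + C1*cos(5*t)*exp(3*t) + C2*exp(3*t)*sin(5*t).
Apply the initial conditions: u(0) = -50/327 + C1 = -5 and u'(0) = -25/109 + 3*C1 + 5*C2 = 2. Solving gives C1 = -1585/327, C2 = 1828/545.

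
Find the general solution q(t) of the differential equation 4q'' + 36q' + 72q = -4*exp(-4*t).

q = exp(-4*t)/2 + C1*exp(-6*t) + C2*exp(-3*t)

Divide through by 4: q'' + 9q' + 18q = -exp(-4*t).
Characteristic equation r² + 9r + 18 = 0 factors as (r + 6)(r + 3) = 0, so r = -6, -3.
Hence q_h = C1*exp(-6*t) + C2*exp(-3*t).
Try q_p = A*exp(-4*t). Substituting into the equation and dividing by exp(-4*t) gives A = 1/2, so q_p = exp(-4*t)/2.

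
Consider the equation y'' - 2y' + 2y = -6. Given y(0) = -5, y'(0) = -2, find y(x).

Characteristic equation r² - 2r + 2 = 0 has discriminant (-2)² - 4·(2) = -4 < 0, so r = 1 ± i.
Hence y_h = C1*cos(x)*exp(x) + C2*exp(x)*sin(x).
For the particular solution try y_p = A0. Substituting and matching coefficients of each power of x gives A0 = -3, so y_p = -3.
General solution: y = -3 + C1*cos(x)*exp(x) + C2*exp(x)*sin(x).
Apply the initial conditions: y(0) = -3 + C1 = -5 and y'(0) = C1 + C2 = -2. Solving gives C1 = -2, C2 = 0.

y = -3 - 2*cos(x)*exp(x)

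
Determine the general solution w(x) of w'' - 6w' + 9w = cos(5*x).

w = -15*sin(5*x)/578 - 4*cos(5*x)/289 + C1*exp(3*x) + C2*x*exp(3*x)

Characteristic equation r² - 6r + 9 = 0 has discriminant (-6)² - 4·(9) = 0, so r = 3 is a repeated root.
Hence w_h = (C1 + C2*x)*exp(3*x).
Try w_p = A*cos(5*x) + B*sin(5*x). Substituting and equating the coefficients of cos(5x) and sin(5x) gives A = -4/289, B = -15/578, so w_p = -15*sin(5*x)/578 - 4*cos(5*x)/289.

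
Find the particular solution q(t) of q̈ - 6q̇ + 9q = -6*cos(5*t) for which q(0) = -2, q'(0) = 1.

q = -602*exp(3*t)/289 + 24*cos(5*t)/289 + 45*sin(5*t)/289 + 110*t*exp(3*t)/17

Characteristic equation r² - 6r + 9 = 0 has discriminant (-6)² - 4·(9) = 0, so r = 3 is a repeated root.
Hence q_h = (C1 + C2*t)*exp(3*t).
Try q_p = A*cos(5*t) + B*sin(5*t). Substituting and equating the coefficients of cos(5t) and sin(5t) gives A = 24/289, B = 45/289, so q_p = 24*cos(5*t)/289 + 45*sin(5*t)/289.
General solution: q = 24*cos(5*t)/289 + 45*sin(5*t)/289 + C1*exp(3*t) + C2*t*exp(3*t).
Apply the initial conditions: q(0) = 24/289 + C1 = -2 and q'(0) = 225/289 + C2 + 3*C1 = 1. Solving gives C1 = -602/289, C2 = 110/17.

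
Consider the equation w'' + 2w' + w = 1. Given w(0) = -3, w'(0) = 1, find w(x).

Characteristic equation r² + 2r + 1 = 0 has discriminant (2)² - 4·(1) = 0, so r = -1 is a repeated root.
Hence w_h = (C1 + C2*x)*exp(-x).
For the particular solution try w_p = A0. Substituting and matching coefficients of each power of x gives A0 = 1, so w_p = 1.
General solution: w = 1 + C1*exp(-x) + C2*x*exp(-x).
Apply the initial conditions: w(0) = 1 + C1 = -3 and w'(0) = C2 - C1 = 1. Solving gives C1 = -4, C2 = -3.

w = 1 - 4*exp(-x) - 3*x*exp(-x)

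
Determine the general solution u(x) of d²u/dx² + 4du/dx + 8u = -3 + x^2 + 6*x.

Characteristic equation r² + 4r + 8 = 0 has discriminant (4)² - 4·(8) = -16 < 0, so r = -2 ± 2i.
Hence u_h = C1*cos(2*x)*exp(-2*x) + C2*exp(-2*x)*sin(2*x).
For the particular solution try u_p = A0 + A1*x + A2*x^2. Substituting and matching coefficients of each power of x gives A0 = -23/32, A1 = 5/8, A2 = 1/8, so u_p = -23/32 + x^2/8 + 5*x/8.

u = -23/32 + x**2/8 + 5*x/8 + C1*cos(2*x)*exp(-2*x) + C2*exp(-2*x)*sin(2*x)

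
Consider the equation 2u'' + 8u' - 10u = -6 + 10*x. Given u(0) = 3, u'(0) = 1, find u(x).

Divide through by 2: u'' + 4u' - 5u = -3 + 5*x.
Characteristic equation r² + 4r - 5 = 0 factors as (r - 1)(r + 5) = 0, so r = 1, -5.
Hence u_h = C1*exp(x) + C2*exp(-5*x).
For the particular solution try u_p = A0 + A1*x. Substituting and matching coefficients of each power of x gives A0 = -1/5, A1 = -1, so u_p = -1/5 - x.
General solution: u = -1/5 - x + C1*exp(x) + C2*exp(-5*x).
Apply the initial conditions: u(0) = -1/5 + C1 + C2 = 3 and u'(0) = -1 + C1 - 5*C2 = 1. Solving gives C1 = 3, C2 = 1/5.

u = -1/5 - x + 3*exp(x) + exp(-5*x)/5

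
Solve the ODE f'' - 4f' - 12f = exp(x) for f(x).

f = -exp(x)/15 + C1*exp(6*x) + C2*exp(-2*x)

Characteristic equation r² - 4r - 12 = 0 factors as (r - 6)(r + 2) = 0, so r = 6, -2.
Hence f_h = C1*exp(6*x) + C2*exp(-2*x).
Try f_p = A*exp(x). Substituting into the equation and dividing by exp(x) gives A = -1/15, so f_p = -exp(x)/15.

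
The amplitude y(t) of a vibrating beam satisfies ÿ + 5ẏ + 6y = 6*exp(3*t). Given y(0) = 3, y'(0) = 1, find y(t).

y = -6*exp(-3*t) + exp(3*t)/5 + 44*exp(-2*t)/5

Characteristic equation r² + 5r + 6 = 0 factors as (r + 3)(r + 2) = 0, so r = -3, -2.
Hence y_h = C1*exp(-3*t) + C2*exp(-2*t).
Try y_p = A*exp(3*t). Substituting into the equation and dividing by exp(3*t) gives A = 1/5, so y_p = exp(3*t)/5.
General solution: y = exp(3*t)/5 + C1*exp(-3*t) + C2*exp(-2*t).
Apply the initial conditions: y(0) = 1/5 + C1 + C2 = 3 and y'(0) = 3/5 - 3*C1 - 2*C2 = 1. Solving gives C1 = -6, C2 = 44/5.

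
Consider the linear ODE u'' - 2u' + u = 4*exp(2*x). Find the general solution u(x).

u = 4*exp(2*x) + C1*exp(x) + C2*x*exp(x)

Characteristic equation r² - 2r + 1 = 0 has discriminant (-2)² - 4·(1) = 0, so r = 1 is a repeated root.
Hence u_h = (C1 + C2*x)*exp(x).
Try u_p = A*exp(2*x). Substituting into the equation and dividing by exp(2*x) gives A = 4, so u_p = 4*exp(2*x).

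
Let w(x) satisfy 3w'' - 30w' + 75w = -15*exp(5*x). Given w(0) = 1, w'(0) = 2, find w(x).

Divide through by 3: w'' - 10w' + 25w = -5*exp(5*x).
Characteristic equation r² - 10r + 25 = 0 has discriminant (-10)² - 4·(25) = 0, so r = 5 is a repeated root.
Hence w_h = (C1 + C2*x)*exp(5*x).
Since exp(5*x) solves the homogeneous equation (r = 5 is a root of multiplicity 2), multiply the trial by x^2. Try w_p = A*x^2*exp(5*x). Substituting into the equation and dividing by exp(5*x) gives A = -5/2, so w_p = -5*x^2*exp(5*x)/2.
General solution: w = C1*exp(5*x) - 5*x^2*exp(5*x)/2 + C2*x*exp(5*x).
Apply the initial conditions: w(0) = C1 = 1 and w'(0) = C2 + 5*C1 = 2. Solving gives C1 = 1, C2 = -3.

w = -3*x*exp(5*x) - 5*x**2*exp(5*x)/2 + exp(5*x)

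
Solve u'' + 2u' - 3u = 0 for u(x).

u = C1*exp(x) + C2*exp(-3*x)

Characteristic equation r² + 2r - 3 = 0 factors as (r - 1)(r + 3) = 0, so r = 1, -3.
Hence u_h = C1*exp(x) + C2*exp(-3*x).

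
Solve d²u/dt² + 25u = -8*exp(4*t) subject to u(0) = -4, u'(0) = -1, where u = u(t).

Characteristic equation r² + 25 = 0 has discriminant (0)² - 4·(25) = -100 < 0, so r = ± 5i.
Hence u_h = C1*cos(5*t) + C2*sin(5*t).
Try u_p = A*exp(4*t). Substituting into the equation and dividing by exp(4*t) gives A = -8/41, so u_p = -8*exp(4*t)/41.
General solution: u = -8*exp(4*t)/41 + C1*cos(5*t) + C2*sin(5*t).
Apply the initial conditions: u(0) = -8/41 + C1 = -4 and u'(0) = -32/41 + 5*C2 = -1. Solving gives C1 = -156/41, C2 = -9/205.

u = -156*cos(5*t)/41 - 9*sin(5*t)/205 - 8*exp(4*t)/41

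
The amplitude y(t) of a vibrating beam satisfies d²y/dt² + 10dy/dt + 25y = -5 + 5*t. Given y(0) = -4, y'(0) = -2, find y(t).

y = -7/25 - 93*exp(-5*t)/25 + t/5 - 104*t*exp(-5*t)/5

Characteristic equation r² + 10r + 25 = 0 has discriminant (10)² - 4·(25) = 0, so r = -5 is a repeated root.
Hence y_h = (C1 + C2*t)*exp(-5*t).
For the particular solution try y_p = A0 + A1*t. Substituting and matching coefficients of each power of t gives A0 = -7/25, A1 = 1/5, so y_p = -7/25 + t/5.
General solution: y = -7/25 + t/5 + C1*exp(-5*t) + C2*t*exp(-5*t).
Apply the initial conditions: y(0) = -7/25 + C1 = -4 and y'(0) = 1/5 + C2 - 5*C1 = -2. Solving gives C1 = -93/25, C2 = -104/5.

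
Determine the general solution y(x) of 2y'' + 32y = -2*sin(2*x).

y = -sin(2*x)/12 + C1*cos(4*x) + C2*sin(4*x)

Divide through by 2: y'' + 16y = -sin(2*x).
Characteristic equation r² + 16 = 0 has discriminant (0)² - 4·(16) = -64 < 0, so r = ± 4i.
Hence y_h = C1*cos(4*x) + C2*sin(4*x).
Try y_p = A*cos(2*x) + B*sin(2*x). Substituting and equating the coefficients of cos(2x) and sin(2x) gives A = 0, B = -1/12, so y_p = -sin(2*x)/12.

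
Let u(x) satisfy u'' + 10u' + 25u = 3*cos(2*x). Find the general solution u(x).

Characteristic equation r² + 10r + 25 = 0 has discriminant (10)² - 4·(25) = 0, so r = -5 is a repeated root.
Hence u_h = (C1 + C2*x)*exp(-5*x).
Try u_p = A*cos(2*x) + B*sin(2*x). Substituting and equating the coefficients of cos(2x) and sin(2x) gives A = 63/841, B = 60/841, so u_p = 60*sin(2*x)/841 + 63*cos(2*x)/841.

u = 60*sin(2*x)/841 + 63*cos(2*x)/841 + C1*exp(-5*x) + C2*x*exp(-5*x)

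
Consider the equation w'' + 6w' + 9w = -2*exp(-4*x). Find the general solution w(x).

w = -2*exp(-4*x) + C1*exp(-3*x) + C2*x*exp(-3*x)

Characteristic equation r² + 6r + 9 = 0 has discriminant (6)² - 4·(9) = 0, so r = -3 is a repeated root.
Hence w_h = (C1 + C2*x)*exp(-3*x).
Try w_p = A*exp(-4*x). Substituting into the equation and dividing by exp(-4*x) gives A = -2, so w_p = -2*exp(-4*x).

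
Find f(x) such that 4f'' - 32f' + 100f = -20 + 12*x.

f = -101/625 + 3*x/25 + C1*cos(3*x)*exp(4*x) + C2*exp(4*x)*sin(3*x)

Divide through by 4: f'' - 8f' + 25f = -5 + 3*x.
Characteristic equation r² - 8r + 25 = 0 has discriminant (-8)² - 4·(25) = -36 < 0, so r = 4 ± 3i.
Hence f_h = C1*cos(3*x)*exp(4*x) + C2*exp(4*x)*sin(3*x).
For the particular solution try f_p = A0 + A1*x. Substituting and matching coefficients of each power of x gives A0 = -101/625, A1 = 3/25, so f_p = -101/625 + 3*x/25.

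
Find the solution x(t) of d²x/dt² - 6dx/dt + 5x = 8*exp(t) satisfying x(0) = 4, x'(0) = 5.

x = 3*exp(5*t)/4 + 13*exp(t)/4 - 2*t*exp(t)

Characteristic equation r² - 6r + 5 = 0 factors as (r - 5)(r - 1) = 0, so r = 5, 1.
Hence x_h = C1*exp(5*t) + C2*exp(t).
Since exp(t) solves the homogeneous equation (r = 1 is a root of multiplicity 1), multiply the trial by t. Try x_p = A*t*exp(t). Substituting into the equation and dividing by exp(t) gives A = -2, so x_p = -2*t*exp(t).
General solution: x = C1*exp(5*t) + C2*exp(t) - 2*t*exp(t).
Apply the initial conditions: x(0) = C1 + C2 = 4 and x'(0) = -2 + C2 + 5*C1 = 5. Solving gives C1 = 3/4, C2 = 13/4.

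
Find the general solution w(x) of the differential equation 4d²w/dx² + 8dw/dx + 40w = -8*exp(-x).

Divide through by 4: w'' + 2w' + 10w = -2*exp(-x).
Characteristic equation r² + 2r + 10 = 0 has discriminant (2)² - 4·(10) = -36 < 0, so r = -1 ± 3i.
Hence w_h = C1*cos(3*x)*exp(-x) + C2*exp(-x)*sin(3*x).
Try w_p = A*exp(-x). Substituting into the equation and dividing by exp(-x) gives A = -2/9, so w_p = -2*exp(-x)/9.

w = -2*exp(-x)/9 + C1*cos(3*x)*exp(-x) + C2*exp(-x)*sin(3*x)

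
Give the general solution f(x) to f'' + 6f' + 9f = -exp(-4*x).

Characteristic equation r² + 6r + 9 = 0 has discriminant (6)² - 4·(9) = 0, so r = -3 is a repeated root.
Hence f_h = (C1 + C2*x)*exp(-3*x).
Try f_p = A*exp(-4*x). Substituting into the equation and dividing by exp(-4*x) gives A = -1, so f_p = -exp(-4*x).

f = -exp(-4*x) + C1*exp(-3*x) + C2*x*exp(-3*x)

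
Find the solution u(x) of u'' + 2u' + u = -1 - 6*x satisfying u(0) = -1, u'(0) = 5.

u = 11 - 12*exp(-x) - 6*x - x*exp(-x)

Characteristic equation r² + 2r + 1 = 0 has discriminant (2)² - 4·(1) = 0, so r = -1 is a repeated root.
Hence u_h = (C1 + C2*x)*exp(-x).
For the particular solution try u_p = A0 + A1*x. Substituting and matching coefficients of each power of x gives A0 = 11, A1 = -6, so u_p = 11 - 6*x.
General solution: u = 11 - 6*x + C1*exp(-x) + C2*x*exp(-x).
Apply the initial conditions: u(0) = 11 + C1 = -1 and u'(0) = -6 + C2 - C1 = 5. Solving gives C1 = -12, C2 = -1.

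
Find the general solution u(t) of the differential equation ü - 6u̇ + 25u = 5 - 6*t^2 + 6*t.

u = 3893/15625 - 6*t**2/25 + 78*t/625 + C1*cos(4*t)*exp(3*t) + C2*exp(3*t)*sin(4*t)

Characteristic equation r² - 6r + 25 = 0 has discriminant (-6)² - 4·(25) = -64 < 0, so r = 3 ± 4i.
Hence u_h = C1*cos(4*t)*exp(3*t) + C2*exp(3*t)*sin(4*t).
For the particular solution try u_p = A0 + A1*t + A2*t^2. Substituting and matching coefficients of each power of t gives A0 = 3893/15625, A1 = 78/625, A2 = -6/25, so u_p = 3893/15625 - 6*t^2/25 + 78*t/625.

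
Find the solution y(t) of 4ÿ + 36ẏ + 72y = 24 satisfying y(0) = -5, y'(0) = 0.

y = 1/3 - 32*exp(-3*t)/3 + 16*exp(-6*t)/3

Divide through by 4: y'' + 9y' + 18y = 6.
Characteristic equation r² + 9r + 18 = 0 factors as (r + 6)(r + 3) = 0, so r = -6, -3.
Hence y_h = C1*exp(-6*t) + C2*exp(-3*t).
For the particular solution try y_p = A0. Substituting and matching coefficients of each power of t gives A0 = 1/3, so y_p = 1/3.
General solution: y = 1/3 + C1*exp(-6*t) + C2*exp(-3*t).
Apply the initial conditions: y(0) = 1/3 + C1 + C2 = -5 and y'(0) = -6*C1 - 3*C2 = 0. Solving gives C1 = 16/3, C2 = -32/3.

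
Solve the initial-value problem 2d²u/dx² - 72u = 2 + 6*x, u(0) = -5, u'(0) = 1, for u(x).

Divide through by 2: u'' - 36u = 1 + 3*x.
Characteristic equation r² - 36 = 0 factors as (r - 6)(r + 6) = 0, so r = 6, -6.
Hence u_h = C1*exp(6*x) + C2*exp(-6*x).
For the particular solution try u_p = A0 + A1*x. Substituting and matching coefficients of each power of x gives A0 = -1/36, A1 = -1/12, so u_p = -1/36 - x/12.
General solution: u = -1/36 - x/12 + C1*exp(6*x) + C2*exp(-6*x).
Apply the initial conditions: u(0) = -1/36 + C1 + C2 = -5 and u'(0) = -1/12 - 6*C2 + 6*C1 = 1. Solving gives C1 = -115/48, C2 = -371/144.

u = -1/36 - 371*exp(-6*x)/144 - 115*exp(6*x)/48 - x/12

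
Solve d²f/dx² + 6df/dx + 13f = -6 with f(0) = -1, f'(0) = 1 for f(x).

f = -6/13 - 7*cos(2*x)*exp(-3*x)/13 - 4*exp(-3*x)*sin(2*x)/13

Characteristic equation r² + 6r + 13 = 0 has discriminant (6)² - 4·(13) = -16 < 0, so r = -3 ± 2i.
Hence f_h = C1*cos(2*x)*exp(-3*x) + C2*exp(-3*x)*sin(2*x).
For the particular solution try f_p = A0. Substituting and matching coefficients of each power of x gives A0 = -6/13, so f_p = -6/13.
General solution: f = -6/13 + C1*cos(2*x)*exp(-3*x) + C2*exp(-3*x)*sin(2*x).
Apply the initial conditions: f(0) = -6/13 + C1 = -1 and f'(0) = -3*C1 + 2*C2 = 1. Solving gives C1 = -7/13, C2 = -4/13.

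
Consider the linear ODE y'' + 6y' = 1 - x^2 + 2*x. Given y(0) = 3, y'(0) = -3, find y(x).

Characteristic equation r² + 6r = 0 factors as (r + 6)r = 0, so r = -6, 0.
Hence y_h = C1*exp(-6*x) + C2.
Since 0 is a characteristic root (multiplicity 1), multiply the polynomial trial by x: try y_p = x*(A0 + A1*x + A2*x^2). Substituting and matching coefficients of each power of x gives A0 = 11/108, A1 = 7/36, A2 = -1/18, so y_p = -x^3/18 + 7*x^2/36 + 11*x/108.
General solution: y = C2 - x^3/18 + 7*x^2/36 + 11*x/108 + C1*exp(-6*x).
Apply the initial conditions: y(0) = C1 + C2 = 3 and y'(0) = 11/108 - 6*C1 = -3. Solving gives C1 = 335/648, C2 = 1609/648.

y = 1609/648 - x**3/18 + 7*x**2/36 + 11*x/108 + 335*exp(-6*x)/648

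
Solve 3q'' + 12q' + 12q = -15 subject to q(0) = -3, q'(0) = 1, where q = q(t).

q = -5/4 - 7*exp(-2*t)/4 - 5*t*exp(-2*t)/2

Divide through by 3: q'' + 4q' + 4q = -5.
Characteristic equation r² + 4r + 4 = 0 has discriminant (4)² - 4·(4) = 0, so r = -2 is a repeated root.
Hence q_h = (C1 + C2*t)*exp(-2*t).
For the particular solution try q_p = A0. Substituting and matching coefficients of each power of t gives A0 = -5/4, so q_p = -5/4.
General solution: q = -5/4 + C1*exp(-2*t) + C2*t*exp(-2*t).
Apply the initial conditions: q(0) = -5/4 + C1 = -3 and q'(0) = C2 - 2*C1 = 1. Solving gives C1 = -7/4, C2 = -5/2.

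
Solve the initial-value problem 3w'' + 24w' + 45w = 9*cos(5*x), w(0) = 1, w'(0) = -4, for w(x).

Divide through by 3: w'' + 8w' + 15w = 3*cos(5*x).
Characteristic equation r² + 8r + 15 = 0 factors as (r + 3)(r + 5) = 0, so r = -3, -5.
Hence w_h = C1*exp(-3*x) + C2*exp(-5*x).
Try w_p = A*cos(5*x) + B*sin(5*x). Substituting and equating the coefficients of cos(5x) and sin(5x) gives A = -3/170, B = 6/85, so w_p = -3*cos(5*x)/170 + 6*sin(5*x)/85.
General solution: w = -3*cos(5*x)/170 + 6*sin(5*x)/85 + C1*exp(-3*x) + C2*exp(-5*x).
Apply the initial conditions: w(0) = -3/170 + C1 + C2 = 1 and w'(0) = 6/17 - 5*C2 - 3*C1 = -4. Solving gives C1 = 25/68, C2 = 13/20.

w = -3*cos(5*x)/170 + 6*sin(5*x)/85 + 13*exp(-5*x)/20 + 25*exp(-3*x)/68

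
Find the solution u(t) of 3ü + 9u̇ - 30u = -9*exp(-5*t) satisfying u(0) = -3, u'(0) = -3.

u = -129*exp(2*t)/49 - 18*exp(-5*t)/49 + 3*t*exp(-5*t)/7

Divide through by 3: u'' + 3u' - 10u = -3*exp(-5*t).
Characteristic equation r² + 3r - 10 = 0 factors as (r - 2)(r + 5) = 0, so r = 2, -5.
Hence u_h = C1*exp(2*t) + C2*exp(-5*t).
Since exp(-5*t) solves the homogeneous equation (r = -5 is a root of multiplicity 1), multiply the trial by t. Try u_p = A*t*exp(-5*t). Substituting into the equation and dividing by exp(-5*t) gives A = 3/7, so u_p = 3*t*exp(-5*t)/7.
General solution: u = C1*exp(2*t) + C2*exp(-5*t) + 3*t*exp(-5*t)/7.
Apply the initial conditions: u(0) = C1 + C2 = -3 and u'(0) = 3/7 - 5*C2 + 2*C1 = -3. Solving gives C1 = -129/49, C2 = -18/49.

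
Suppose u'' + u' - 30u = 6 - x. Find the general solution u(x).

u = -179/900 + x/30 + C1*exp(5*x) + C2*exp(-6*x)

Characteristic equation r² + r - 30 = 0 factors as (r - 5)(r + 6) = 0, so r = 5, -6.
Hence u_h = C1*exp(5*x) + C2*exp(-6*x).
For the particular solution try u_p = A0 + A1*x. Substituting and matching coefficients of each power of x gives A0 = -179/900, A1 = 1/30, so u_p = -179/900 + x/30.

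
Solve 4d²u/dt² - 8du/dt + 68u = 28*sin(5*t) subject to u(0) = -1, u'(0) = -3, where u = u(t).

u = -14*sin(5*t)/41 + 35*cos(5*t)/82 - 117*cos(4*t)*exp(t)/82 + 11*exp(t)*sin(4*t)/328

Divide through by 4: u'' - 2u' + 17u = 7*sin(5*t).
Characteristic equation r² - 2r + 17 = 0 has discriminant (-2)² - 4·(17) = -64 < 0, so r = 1 ± 4i.
Hence u_h = C1*cos(4*t)*exp(t) + C2*exp(t)*sin(4*t).
Try u_p = A*cos(5*t) + B*sin(5*t). Substituting and equating the coefficients of cos(5t) and sin(5t) gives A = 35/82, B = -14/41, so u_p = -14*sin(5*t)/41 + 35*cos(5*t)/82.
General solution: u = -14*sin(5*t)/41 + 35*cos(5*t)/82 + C1*cos(4*t)*exp(t) + C2*exp(t)*sin(4*t).
Apply the initial conditions: u(0) = 35/82 + C1 = -1 and u'(0) = -70/41 + C1 + 4*C2 = -3. Solving gives C1 = -117/82, C2 = 11/328.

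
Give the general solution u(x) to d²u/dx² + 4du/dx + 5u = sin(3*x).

u = -3*cos(3*x)/40 - sin(3*x)/40 + C1*cos(x)*exp(-2*x) + C2*exp(-2*x)*sin(x)

Characteristic equation r² + 4r + 5 = 0 has discriminant (4)² - 4·(5) = -4 < 0, so r = -2 ± i.
Hence u_h = C1*cos(x)*exp(-2*x) + C2*exp(-2*x)*sin(x).
Try u_p = A*cos(3*x) + B*sin(3*x). Substituting and equating the coefficients of cos(3x) and sin(3x) gives A = -3/40, B = -1/40, so u_p = -3*cos(3*x)/40 - sin(3*x)/40.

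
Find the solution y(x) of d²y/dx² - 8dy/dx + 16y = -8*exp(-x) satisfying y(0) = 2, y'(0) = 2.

y = -8*exp(-x)/25 + 58*exp(4*x)/25 - 38*x*exp(4*x)/5

Characteristic equation r² - 8r + 16 = 0 has discriminant (-8)² - 4·(16) = 0, so r = 4 is a repeated root.
Hence y_h = (C1 + C2*x)*exp(4*x).
Try y_p = A*exp(-x). Substituting into the equation and dividing by exp(-x) gives A = -8/25, so y_p = -8*exp(-x)/25.
General solution: y = -8*exp(-x)/25 + C1*exp(4*x) + C2*x*exp(4*x).
Apply the initial conditions: y(0) = -8/25 + C1 = 2 and y'(0) = 8/25 + C2 + 4*C1 = 2. Solving gives C1 = 58/25, C2 = -38/5.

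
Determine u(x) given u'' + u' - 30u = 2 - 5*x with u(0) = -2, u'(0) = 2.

Characteristic equation r² + r - 30 = 0 factors as (r + 6)(r - 5) = 0, so r = -6, 5.
Hence u_h = C1*exp(-6*x) + C2*exp(5*x).
For the particular solution try u_p = A0 + A1*x. Substituting and matching coefficients of each power of x gives A0 = -11/180, A1 = 1/6, so u_p = -11/180 + x/6.
General solution: u = -11/180 + x/6 + C1*exp(-6*x) + C2*exp(5*x).
Apply the initial conditions: u(0) = -11/180 + C1 + C2 = -2 and u'(0) = 1/6 - 6*C1 + 5*C2 = 2. Solving gives C1 = -415/396, C2 = -49/55.

u = -11/180 - 415*exp(-6*x)/396 - 49*exp(5*x)/55 + x/6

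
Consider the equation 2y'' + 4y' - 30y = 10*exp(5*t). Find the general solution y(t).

y = exp(5*t)/4 + C1*exp(-5*t) + C2*exp(3*t)

Divide through by 2: y'' + 2y' - 15y = 5*exp(5*t).
Characteristic equation r² + 2r - 15 = 0 factors as (r + 5)(r - 3) = 0, so r = -5, 3.
Hence y_h = C1*exp(-5*t) + C2*exp(3*t).
Try y_p = A*exp(5*t). Substituting into the equation and dividing by exp(5*t) gives A = 1/4, so y_p = exp(5*t)/4.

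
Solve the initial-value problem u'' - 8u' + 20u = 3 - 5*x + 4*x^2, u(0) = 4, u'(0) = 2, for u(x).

Characteristic equation r² - 8r + 20 = 0 has discriminant (-8)² - 4·(20) = -16 < 0, so r = 4 ± 2i.
Hence u_h = C1*cos(2*x)*exp(4*x) + C2*exp(4*x)*sin(2*x).
For the particular solution try u_p = A0 + A1*x + A2*x^2. Substituting and matching coefficients of each power of x gives A0 = 47/500, A1 = -9/100, A2 = 1/5, so u_p = 47/500 - 9*x/100 + x^2/5.
General solution: u = 47/500 - 9*x/100 + x^2/5 + C1*cos(2*x)*exp(4*x) + C2*exp(4*x)*sin(2*x).
Apply the initial conditions: u(0) = 47/500 + C1 = 4 and u'(0) = -9/100 + 2*C2 + 4*C1 = 2. Solving gives C1 = 1953/500, C2 = -6767/1000.

u = 47/500 - 9*x/100 + x**2/5 - 6767*exp(4*x)*sin(2*x)/1000 + 1953*cos(2*x)*exp(4*x)/500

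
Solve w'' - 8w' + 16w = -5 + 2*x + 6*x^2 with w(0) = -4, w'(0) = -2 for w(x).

w = -7/64 + x/2 - 249*exp(4*x)/64 + 3*x**2/8 + 209*x*exp(4*x)/16

Characteristic equation r² - 8r + 16 = 0 has discriminant (-8)² - 4·(16) = 0, so r = 4 is a repeated root.
Hence w_h = (C1 + C2*x)*exp(4*x).
For the particular solution try w_p = A0 + A1*x + A2*x^2. Substituting and matching coefficients of each power of x gives A0 = -7/64, A1 = 1/2, A2 = 3/8, so w_p = -7/64 + x/2 + 3*x^2/8.
General solution: w = -7/64 + x/2 + 3*x^2/8 + C1*exp(4*x) + C2*x*exp(4*x).
Apply the initial conditions: w(0) = -7/64 + C1 = -4 and w'(0) = 1/2 + C2 + 4*C1 = -2. Solving gives C1 = -249/64, C2 = 209/16.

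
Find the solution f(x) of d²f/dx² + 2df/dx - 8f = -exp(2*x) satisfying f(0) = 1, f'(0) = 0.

f = 11*exp(-4*x)/36 + 25*exp(2*x)/36 - x*exp(2*x)/6

Characteristic equation r² + 2r - 8 = 0 factors as (r + 4)(r - 2) = 0, so r = -4, 2.
Hence f_h = C1*exp(-4*x) + C2*exp(2*x).
Since exp(2*x) solves the homogeneous equation (r = 2 is a root of multiplicity 1), multiply the trial by x. Try f_p = A*x*exp(2*x). Substituting into the equation and dividing by exp(2*x) gives A = -1/6, so f_p = -x*exp(2*x)/6.
General solution: f = C1*exp(-4*x) + C2*exp(2*x) - x*exp(2*x)/6.
Apply the initial conditions: f(0) = C1 + C2 = 1 and f'(0) = -1/6 - 4*C1 + 2*C2 = 0. Solving gives C1 = 11/36, C2 = 25/36.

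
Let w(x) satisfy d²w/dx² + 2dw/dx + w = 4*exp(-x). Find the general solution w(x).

Characteristic equation r² + 2r + 1 = 0 has discriminant (2)² - 4·(1) = 0, so r = -1 is a repeated root.
Hence w_h = (C1 + C2*x)*exp(-x).
Since exp(-x) solves the homogeneous equation (r = -1 is a root of multiplicity 2), multiply the trial by x^2. Try w_p = A*x^2*exp(-x). Substituting into the equation and dividing by exp(-x) gives A = 2, so w_p = 2*x^2*exp(-x).

w = C1*exp(-x) + 2*x**2*exp(-x) + C2*x*exp(-x)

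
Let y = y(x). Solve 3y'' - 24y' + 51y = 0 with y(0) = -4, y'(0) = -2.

y = -4*cos(x)*exp(4*x) + 14*exp(4*x)*sin(x)

Divide through by 3: y'' - 8y' + 17y = 0.
Characteristic equation r² - 8r + 17 = 0 has discriminant (-8)² - 4·(17) = -4 < 0, so r = 4 ± i.
Hence y_h = C1*cos(x)*exp(4*x) + C2*exp(4*x)*sin(x).
Apply the initial conditions: y(0) = C1 = -4 and y'(0) = C2 + 4*C1 = -2. Solving gives C1 = -4, C2 = 14.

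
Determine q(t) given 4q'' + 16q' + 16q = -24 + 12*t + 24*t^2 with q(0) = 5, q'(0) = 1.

Divide through by 4: q'' + 4q' + 4q = -6 + 3*t + 6*t^2.
Characteristic equation r² + 4r + 4 = 0 has discriminant (4)² - 4·(4) = 0, so r = -2 is a repeated root.
Hence q_h = (C1 + C2*t)*exp(-2*t).
For the particular solution try q_p = A0 + A1*t + A2*t^2. Substituting and matching coefficients of each power of t gives A0 = 0, A1 = -9/4, A2 = 3/2, so q_p = -9*t/4 + 3*t^2/2.
General solution: q = -9*t/4 + 3*t^2/2 + C1*exp(-2*t) + C2*t*exp(-2*t).
Apply the initial conditions: q(0) = C1 = 5 and q'(0) = -9/4 + C2 - 2*C1 = 1. Solving gives C1 = 5, C2 = 53/4.

q = 5*exp(-2*t) - 9*t/4 + 3*t**2/2 + 53*t*exp(-2*t)/4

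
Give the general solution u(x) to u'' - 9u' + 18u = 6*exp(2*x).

u = 3*exp(2*x)/2 + C1*exp(6*x) + C2*exp(3*x)

Characteristic equation r² - 9r + 18 = 0 factors as (r - 6)(r - 3) = 0, so r = 6, 3.
Hence u_h = C1*exp(6*x) + C2*exp(3*x).
Try u_p = A*exp(2*x). Substituting into the equation and dividing by exp(2*x) gives A = 3/2, so u_p = 3*exp(2*x)/2.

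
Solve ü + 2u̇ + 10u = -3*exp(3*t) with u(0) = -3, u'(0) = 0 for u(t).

Characteristic equation r² + 2r + 10 = 0 has discriminant (2)² - 4·(10) = -36 < 0, so r = -1 ± 3i.
Hence u_h = C1*cos(3*t)*exp(-t) + C2*exp(-t)*sin(3*t).
Try u_p = A*exp(3*t). Substituting into the equation and dividing by exp(3*t) gives A = -3/25, so u_p = -3*exp(3*t)/25.
General solution: u = -3*exp(3*t)/25 + C1*cos(3*t)*exp(-t) + C2*exp(-t)*sin(3*t).
Apply the initial conditions: u(0) = -3/25 + C1 = -3 and u'(0) = -9/25 - C1 + 3*C2 = 0. Solving gives C1 = -72/25, C2 = -21/25.

u = -3*exp(3*t)/25 - 72*cos(3*t)*exp(-t)/25 - 21*exp(-t)*sin(3*t)/25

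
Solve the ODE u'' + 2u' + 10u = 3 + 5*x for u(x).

u = 1/5 + x/2 + C1*cos(3*x)*exp(-x) + C2*exp(-x)*sin(3*x)

Characteristic equation r² + 2r + 10 = 0 has discriminant (2)² - 4·(10) = -36 < 0, so r = -1 ± 3i.
Hence u_h = C1*cos(3*x)*exp(-x) + C2*exp(-x)*sin(3*x).
For the particular solution try u_p = A0 + A1*x. Substituting and matching coefficients of each power of x gives A0 = 1/5, A1 = 1/2, so u_p = 1/5 + x/2.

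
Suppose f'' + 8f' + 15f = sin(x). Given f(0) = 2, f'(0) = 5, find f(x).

f = -287*exp(-5*x)/52 - 2*cos(x)/65 + 7*sin(x)/130 + 151*exp(-3*x)/20

Characteristic equation r² + 8r + 15 = 0 factors as (r + 5)(r + 3) = 0, so r = -5, -3.
Hence f_h = C1*exp(-5*x) + C2*exp(-3*x).
Try f_p = A*cos(x) + B*sin(x). Substituting and equating the coefficients of cos(x) and sin(x) gives A = -2/65, B = 7/130, so f_p = -2*cos(x)/65 + 7*sin(x)/130.
General solution: f = -2*cos(x)/65 + 7*sin(x)/130 + C1*exp(-5*x) + C2*exp(-3*x).
Apply the initial conditions: f(0) = -2/65 + C1 + C2 = 2 and f'(0) = 7/130 - 5*C1 - 3*C2 = 5. Solving gives C1 = -287/52, C2 = 151/20.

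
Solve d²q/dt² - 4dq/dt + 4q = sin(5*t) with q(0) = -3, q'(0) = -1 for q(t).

q = -2543*exp(2*t)/841 - 21*sin(5*t)/841 + 20*cos(5*t)/841 + 150*t*exp(2*t)/29

Characteristic equation r² - 4r + 4 = 0 has discriminant (-4)² - 4·(4) = 0, so r = 2 is a repeated root.
Hence q_h = (C1 + C2*t)*exp(2*t).
Try q_p = A*cos(5*t) + B*sin(5*t). Substituting and equating the coefficients of cos(5t) and sin(5t) gives A = 20/841, B = -21/841, so q_p = -21*sin(5*t)/841 + 20*cos(5*t)/841.
General solution: q = -21*sin(5*t)/841 + 20*cos(5*t)/841 + C1*exp(2*t) + C2*t*exp(2*t).
Apply the initial conditions: q(0) = 20/841 + C1 = -3 and q'(0) = -105/841 + C2 + 2*C1 = -1. Solving gives C1 = -2543/841, C2 = 150/29.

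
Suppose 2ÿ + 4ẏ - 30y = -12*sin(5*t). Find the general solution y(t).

Divide through by 2: y'' + 2y' - 15y = -6*sin(5*t).
Characteristic equation r² + 2r - 15 = 0 factors as (r + 5)(r - 3) = 0, so r = -5, 3.
Hence y_h = C1*exp(-5*t) + C2*exp(3*t).
Try y_p = A*cos(5*t) + B*sin(5*t). Substituting and equating the coefficients of cos(5t) and sin(5t) gives A = 3/85, B = 12/85, so y_p = 3*cos(5*t)/85 + 12*sin(5*t)/85.

y = 3*cos(5*t)/85 + 12*sin(5*t)/85 + C1*exp(-5*t) + C2*exp(3*t)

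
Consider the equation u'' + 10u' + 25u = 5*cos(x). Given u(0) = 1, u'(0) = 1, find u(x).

u = 25*sin(x)/338 + 30*cos(x)/169 + 139*exp(-5*x)/169 + 131*x*exp(-5*x)/26

Characteristic equation r² + 10r + 25 = 0 has discriminant (10)² - 4·(25) = 0, so r = -5 is a repeated root.
Hence u_h = (C1 + C2*x)*exp(-5*x).
Try u_p = A*cos(x) + B*sin(x). Substituting and equating the coefficients of cos(x) and sin(x) gives A = 30/169, B = 25/338, so u_p = 25*sin(x)/338 + 30*cos(x)/169.
General solution: u = 25*sin(x)/338 + 30*cos(x)/169 + C1*exp(-5*x) + C2*x*exp(-5*x).
Apply the initial conditions: u(0) = 30/169 + C1 = 1 and u'(0) = 25/338 + C2 - 5*C1 = 1. Solving gives C1 = 139/169, C2 = 131/26.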